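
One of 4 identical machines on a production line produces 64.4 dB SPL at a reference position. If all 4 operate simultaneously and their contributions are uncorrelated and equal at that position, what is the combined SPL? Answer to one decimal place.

70.4 dB SPL

4 equal incoherent sources raise the level by 10·log₁₀(4) = 6.02 dB.
L_total = 64.4 + 6.02 = 70.4 dB SPL.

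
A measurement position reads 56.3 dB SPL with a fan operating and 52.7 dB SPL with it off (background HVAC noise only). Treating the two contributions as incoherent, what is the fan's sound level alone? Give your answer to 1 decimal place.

Background correction is a power subtraction:
L_src = 10·log₁₀(10^(56.3/10) − 10^(52.7/10)) = 10·log₁₀(240400) = 53.8 dB SPL.

53.8 dB SPL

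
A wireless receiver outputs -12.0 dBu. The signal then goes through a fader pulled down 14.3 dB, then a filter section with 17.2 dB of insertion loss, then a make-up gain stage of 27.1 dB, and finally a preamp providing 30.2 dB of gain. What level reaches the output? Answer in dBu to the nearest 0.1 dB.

+13.8 dBu

Gain stages sum in dB:
-12.0 − 14.3 − 17.2 + 27.1 + 30.2 = +13.8 dBu.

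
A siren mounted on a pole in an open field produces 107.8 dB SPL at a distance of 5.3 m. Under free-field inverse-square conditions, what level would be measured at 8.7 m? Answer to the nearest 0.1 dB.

For a point source in a free field, ΔL = −20·log₁₀(d₂/d₁).
ΔL = −20·log₁₀(8.7/5.3) = -4.30 dB, so L₂ = 107.8 + (-4.30) = 103.5 dB SPL.

103.5 dB SPL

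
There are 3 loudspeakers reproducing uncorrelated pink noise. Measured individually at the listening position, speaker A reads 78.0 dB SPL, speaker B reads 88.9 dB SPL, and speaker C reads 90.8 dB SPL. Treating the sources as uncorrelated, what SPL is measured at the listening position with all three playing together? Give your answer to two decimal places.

Add the sources as powers (linear), then convert back to dB:
L_total = 10·log₁₀(10^(78.0/10) + 10^(88.9/10) + 10^(90.8/10)) = 10·log₁₀(2042000000) = 93.10 dB SPL.

93.10 dB SPL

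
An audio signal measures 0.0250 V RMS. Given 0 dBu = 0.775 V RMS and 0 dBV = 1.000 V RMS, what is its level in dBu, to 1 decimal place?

-29.8 dBu

dBu = 20·log₁₀(V / 0.775 V).
20·log₁₀(0.0250/0.775) = -29.8 dBu.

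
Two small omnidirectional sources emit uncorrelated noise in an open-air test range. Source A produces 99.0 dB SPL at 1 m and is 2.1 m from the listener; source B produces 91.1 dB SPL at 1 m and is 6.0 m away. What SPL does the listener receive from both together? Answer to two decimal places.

92.64 dB SPL

At the listener: L_A = 99.0 − 20·log₁₀(2.1) = 92.556 dB; L_B = 91.1 − 20·log₁₀(6.0) = 75.537 dB.
Combined: 10·log₁₀(10^(92.556/10)+10^(75.537/10)) = 92.64 dB SPL.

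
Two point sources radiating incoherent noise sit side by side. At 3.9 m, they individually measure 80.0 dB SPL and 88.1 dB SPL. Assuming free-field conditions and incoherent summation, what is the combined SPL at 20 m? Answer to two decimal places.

Combined at 3.9 m: 10·log₁₀(10^(80.0/10)+10^(88.1/10)) = 88.725 dB SPL.
Then apply −20·log₁₀(20/3.9) = -14.199 dB → 74.53 dB SPL.

74.53 dB SPL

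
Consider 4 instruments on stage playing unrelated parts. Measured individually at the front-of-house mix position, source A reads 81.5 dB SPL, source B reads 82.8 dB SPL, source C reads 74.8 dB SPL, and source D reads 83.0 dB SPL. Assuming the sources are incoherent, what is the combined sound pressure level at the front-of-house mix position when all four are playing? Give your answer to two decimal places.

87.49 dB SPL

Add the sources as powers (linear), then convert back to dB:
L_total = 10·log₁₀(10^(81.5/10) + 10^(82.8/10) + 10^(74.8/10) + 10^(83.0/10)) = 10·log₁₀(561500000) = 87.49 dB SPL.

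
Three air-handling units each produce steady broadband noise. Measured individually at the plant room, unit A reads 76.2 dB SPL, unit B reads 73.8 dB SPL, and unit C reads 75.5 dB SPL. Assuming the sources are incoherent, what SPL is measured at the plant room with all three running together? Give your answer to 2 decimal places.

Add the sources as powers (linear), then convert back to dB:
L_total = 10·log₁₀(10^(76.2/10) + 10^(73.8/10) + 10^(75.5/10)) = 10·log₁₀(101200000) = 80.05 dB SPL.

80.05 dB SPL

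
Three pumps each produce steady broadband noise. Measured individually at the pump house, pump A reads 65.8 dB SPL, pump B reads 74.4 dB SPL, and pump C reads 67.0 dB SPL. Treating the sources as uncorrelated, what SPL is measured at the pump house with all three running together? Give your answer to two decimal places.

75.61 dB SPL

Add the sources as powers (linear), then convert back to dB:
L_total = 10·log₁₀(10^(65.8/10) + 10^(74.4/10) + 10^(67.0/10)) = 10·log₁₀(36360000) = 75.61 dB SPL.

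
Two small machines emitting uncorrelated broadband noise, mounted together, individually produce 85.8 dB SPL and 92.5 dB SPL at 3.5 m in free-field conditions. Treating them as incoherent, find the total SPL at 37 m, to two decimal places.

72.86 dB SPL

Combined at 3.5 m: 10·log₁₀(10^(85.8/10)+10^(92.5/10)) = 93.341 dB SPL.
Then apply −20·log₁₀(37/3.5) = -20.483 dB → 72.86 dB SPL.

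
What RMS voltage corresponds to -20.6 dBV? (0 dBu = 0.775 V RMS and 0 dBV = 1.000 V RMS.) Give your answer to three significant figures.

V = 1.000 V × 10^(-20.6/20).
= 1.000 × 0.09333 = 0.0933 V.

0.0933 V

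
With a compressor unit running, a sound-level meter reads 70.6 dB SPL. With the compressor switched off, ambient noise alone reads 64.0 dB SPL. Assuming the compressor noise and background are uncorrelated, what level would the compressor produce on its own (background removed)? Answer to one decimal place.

69.5 dB SPL

Remove the background by subtracting linear intensities:
L_src = 10·log₁₀(10^(70.6/10) − 10^(64.0/10)) = 10·log₁₀(8970000) = 69.5 dB SPL.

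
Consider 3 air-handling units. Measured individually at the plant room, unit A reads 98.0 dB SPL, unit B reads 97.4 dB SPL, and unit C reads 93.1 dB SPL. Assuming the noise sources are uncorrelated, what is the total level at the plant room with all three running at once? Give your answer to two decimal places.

101.41 dB SPL

Incoherent sources sum as intensities:
L_total = 10·log₁₀(10^(98.0/10) + 10^(97.4/10) + 10^(93.1/10)) = 10·log₁₀(13847000000) = 101.41 dB SPL.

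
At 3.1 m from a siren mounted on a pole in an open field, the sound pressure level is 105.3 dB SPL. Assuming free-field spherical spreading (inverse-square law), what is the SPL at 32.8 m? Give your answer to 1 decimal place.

Free-field point source: level drops by 20·log₁₀ of the distance ratio.
ΔL = −20·log₁₀(32.8/3.1) = -20.49 dB, so L₂ = 105.3 + (-20.49) = 84.8 dB SPL.

84.8 dB SPL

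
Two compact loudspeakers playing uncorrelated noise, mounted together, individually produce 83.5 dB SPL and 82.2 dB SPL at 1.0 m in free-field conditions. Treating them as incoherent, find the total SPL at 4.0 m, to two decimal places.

Combined at 1.0 m: 10·log₁₀(10^(83.5/10)+10^(82.2/10)) = 85.909 dB SPL.
Then apply −20·log₁₀(4.0/1.0) = -12.041 dB → 73.87 dB SPL.

73.87 dB SPL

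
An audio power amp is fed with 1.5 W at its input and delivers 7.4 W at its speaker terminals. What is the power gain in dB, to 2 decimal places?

6.93 dB

Power is a power quantity, so gain = 10·log₁₀(P_out/P_in).
10·log₁₀(7.4/1.5) = 10·log₁₀(4.933) = 6.93 dB.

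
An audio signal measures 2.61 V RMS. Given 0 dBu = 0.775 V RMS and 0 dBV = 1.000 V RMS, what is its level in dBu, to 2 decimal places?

dBu = 20·log₁₀(V / 0.775 V).
20·log₁₀(2.61/0.775) = +10.55 dBu.

+10.55 dBu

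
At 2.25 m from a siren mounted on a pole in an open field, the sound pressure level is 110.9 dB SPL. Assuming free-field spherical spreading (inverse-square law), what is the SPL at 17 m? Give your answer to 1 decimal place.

93.3 dB SPL

Inverse-square spreading gives ΔL = −20·log₁₀(d₂/d₁).
ΔL = −20·log₁₀(17/2.25) = -17.57 dB, so L₂ = 110.9 + (-17.57) = 93.3 dB SPL.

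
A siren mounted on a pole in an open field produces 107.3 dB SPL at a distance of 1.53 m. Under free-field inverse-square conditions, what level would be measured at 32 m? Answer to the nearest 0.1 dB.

80.9 dB SPL

Free-field point source: level drops by 20·log₁₀ of the distance ratio.
ΔL = −20·log₁₀(32/1.53) = -26.41 dB, so L₂ = 107.3 + (-26.41) = 80.9 dB SPL.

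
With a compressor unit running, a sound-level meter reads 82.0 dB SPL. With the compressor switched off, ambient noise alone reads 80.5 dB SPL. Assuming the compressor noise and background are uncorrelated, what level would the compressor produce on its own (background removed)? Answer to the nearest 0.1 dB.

76.7 dB SPL

Background correction is a power subtraction:
L_src = 10·log₁₀(10^(82.0/10) − 10^(80.5/10)) = 10·log₁₀(46290000) = 76.7 dB SPL.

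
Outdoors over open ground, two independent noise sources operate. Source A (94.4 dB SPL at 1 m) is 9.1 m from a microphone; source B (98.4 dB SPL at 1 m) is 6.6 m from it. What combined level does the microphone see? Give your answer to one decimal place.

At the listener: L_A = 94.4 − 20·log₁₀(9.1) = 75.22 dB; L_B = 98.4 − 20·log₁₀(6.6) = 82.01 dB.
Combined: 10·log₁₀(10^(75.22/10)+10^(82.01/10)) = 82.8 dB SPL.

82.8 dB SPL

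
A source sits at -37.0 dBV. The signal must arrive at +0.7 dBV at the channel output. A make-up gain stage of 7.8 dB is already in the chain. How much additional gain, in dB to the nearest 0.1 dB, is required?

The required make-up gain is the shortfall in the dB sum.
G = +0.7 − (-37.0) − 7.8 = 29.9 dB.

29.9 dB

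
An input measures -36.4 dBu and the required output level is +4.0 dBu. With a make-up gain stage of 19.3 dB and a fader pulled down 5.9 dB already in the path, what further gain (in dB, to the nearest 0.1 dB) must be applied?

27.0 dB

The required make-up gain is the shortfall in the dB sum.
G = +4.0 − (-36.4) − 19.3 + 5.9 = 27.0 dB.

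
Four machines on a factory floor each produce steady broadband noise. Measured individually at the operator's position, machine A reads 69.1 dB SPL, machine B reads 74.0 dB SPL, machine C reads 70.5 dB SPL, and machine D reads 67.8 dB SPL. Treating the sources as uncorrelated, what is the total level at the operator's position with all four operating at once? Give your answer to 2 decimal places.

77.03 dB SPL

Incoherent sources sum as intensities:
L_total = 10·log₁₀(10^(69.1/10) + 10^(74.0/10) + 10^(70.5/10) + 10^(67.8/10)) = 10·log₁₀(50490000) = 77.03 dB SPL.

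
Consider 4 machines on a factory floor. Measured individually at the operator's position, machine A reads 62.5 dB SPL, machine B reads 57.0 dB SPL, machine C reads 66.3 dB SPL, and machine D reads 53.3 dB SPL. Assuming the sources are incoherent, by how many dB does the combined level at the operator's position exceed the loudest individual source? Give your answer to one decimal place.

2.0 dB

Incoherent sources sum as intensities:
L_total = 10·log₁₀(10^(62.5/10) + 10^(57.0/10) + 10^(66.3/10) + 10^(53.3/10)) = 68.30 dB SPL.
Excess over the loudest (66.3 dB): 68.30 − 66.3 = 2.0 dB.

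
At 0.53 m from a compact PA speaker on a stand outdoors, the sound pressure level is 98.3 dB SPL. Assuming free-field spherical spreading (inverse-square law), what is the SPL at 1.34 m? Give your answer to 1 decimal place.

For a point source in a free field, ΔL = −20·log₁₀(d₂/d₁).
ΔL = −20·log₁₀(1.34/0.53) = -8.06 dB, so L₂ = 98.3 + (-8.06) = 90.2 dB SPL.

90.2 dB SPL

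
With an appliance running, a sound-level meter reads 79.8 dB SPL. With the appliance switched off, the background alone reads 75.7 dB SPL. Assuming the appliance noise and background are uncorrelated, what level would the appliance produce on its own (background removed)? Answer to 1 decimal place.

Subtract intensities: L_src = 10·log₁₀(10^(L_total/10) − 10^(L_bg/10)).
L_src = 10·log₁₀(10^(79.8/10) − 10^(75.7/10)) = 10·log₁₀(58350000) = 77.7 dB SPL.

77.7 dB SPL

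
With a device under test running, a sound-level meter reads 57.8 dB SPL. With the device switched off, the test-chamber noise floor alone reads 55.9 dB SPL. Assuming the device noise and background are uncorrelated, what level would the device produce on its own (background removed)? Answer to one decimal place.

53.3 dB SPL

Background correction is a power subtraction:
L_src = 10·log₁₀(10^(57.8/10) − 10^(55.9/10)) = 10·log₁₀(213500) = 53.3 dB SPL.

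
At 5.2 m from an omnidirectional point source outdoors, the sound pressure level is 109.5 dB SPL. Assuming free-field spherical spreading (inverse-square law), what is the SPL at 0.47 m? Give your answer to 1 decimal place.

Inverse-square spreading gives ΔL = −20·log₁₀(d₂/d₁).
ΔL = −20·log₁₀(0.47/5.2) = 20.88 dB, so L₂ = 109.5 + (20.88) = 130.4 dB SPL.

130.4 dB SPL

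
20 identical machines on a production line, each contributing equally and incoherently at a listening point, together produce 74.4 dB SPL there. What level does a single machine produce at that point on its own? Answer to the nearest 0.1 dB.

61.4 dB SPL

20 equal incoherent sources add 10·log₁₀(20) = 13.01 dB over one source.
L_one = 74.4 − 13.01 = 61.4 dB SPL.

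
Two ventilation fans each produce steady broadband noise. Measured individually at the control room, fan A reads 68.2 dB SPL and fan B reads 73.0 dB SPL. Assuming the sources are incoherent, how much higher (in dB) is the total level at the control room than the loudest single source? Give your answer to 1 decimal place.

1.2 dB

Uncorrelated sources add in intensity (power), not in dB.
L_total = 10·log₁₀(10^(68.2/10) + 10^(73.0/10)) = 74.24 dB SPL.
Excess over the loudest (73.0 dB): 74.24 − 73.0 = 1.2 dB.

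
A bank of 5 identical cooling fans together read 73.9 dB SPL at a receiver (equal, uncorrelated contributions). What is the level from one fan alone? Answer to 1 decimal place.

5 equal incoherent sources add 10·log₁₀(5) = 6.99 dB over one source.
L_one = 73.9 − 6.99 = 66.9 dB SPL.

66.9 dB SPL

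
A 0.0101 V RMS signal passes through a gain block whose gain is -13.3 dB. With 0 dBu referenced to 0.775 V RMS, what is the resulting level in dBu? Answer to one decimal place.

Input level: 20·log₁₀(0.0101/0.775) = -37.70 dBu.
Output: -37.70 − 13.3 = -51.0 dBu.

-51.0 dBu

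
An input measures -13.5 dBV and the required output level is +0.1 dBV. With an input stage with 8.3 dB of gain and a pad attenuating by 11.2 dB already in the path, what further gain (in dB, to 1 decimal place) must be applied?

16.5 dB

The required make-up gain is the shortfall in the dB sum.
G = +0.1 − (-13.5) − 8.3 + 11.2 = 16.5 dB.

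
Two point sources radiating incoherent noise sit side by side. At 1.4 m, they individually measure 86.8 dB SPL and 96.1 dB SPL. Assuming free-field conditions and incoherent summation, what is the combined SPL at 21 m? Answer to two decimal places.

73.06 dB SPL

Combined at 1.4 m: 10·log₁₀(10^(86.8/10)+10^(96.1/10)) = 96.582 dB SPL.
Then apply −20·log₁₀(21/1.4) = -23.522 dB → 73.06 dB SPL.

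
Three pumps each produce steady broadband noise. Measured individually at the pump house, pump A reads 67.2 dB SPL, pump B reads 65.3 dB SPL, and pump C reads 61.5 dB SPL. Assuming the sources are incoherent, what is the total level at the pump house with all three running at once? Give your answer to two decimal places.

Uncorrelated sources add in intensity (power), not in dB.
L_total = 10·log₁₀(10^(67.2/10) + 10^(65.3/10) + 10^(61.5/10)) = 10·log₁₀(10050000) = 70.02 dB SPL.

70.02 dB SPL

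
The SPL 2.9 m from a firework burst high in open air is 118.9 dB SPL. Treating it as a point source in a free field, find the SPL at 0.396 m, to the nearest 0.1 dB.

136.2 dB SPL

Inverse-square spreading gives ΔL = −20·log₁₀(d₂/d₁).
ΔL = −20·log₁₀(0.396/2.9) = 17.29 dB, so L₂ = 118.9 + (17.29) = 136.2 dB SPL.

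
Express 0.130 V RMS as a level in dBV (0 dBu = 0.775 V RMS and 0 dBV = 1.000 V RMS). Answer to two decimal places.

dBV = 20·log₁₀(V / 1.000 V).
20·log₁₀(0.130/1.000) = -17.72 dBV.

-17.72 dBV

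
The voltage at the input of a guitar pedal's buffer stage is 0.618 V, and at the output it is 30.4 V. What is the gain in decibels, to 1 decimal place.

For a voltage ratio, dB = 20·log₁₀(V₂/V₁).
20·log₁₀(30.4/0.618) = 20·log₁₀(49.19) = 33.8 dB.

33.8 dB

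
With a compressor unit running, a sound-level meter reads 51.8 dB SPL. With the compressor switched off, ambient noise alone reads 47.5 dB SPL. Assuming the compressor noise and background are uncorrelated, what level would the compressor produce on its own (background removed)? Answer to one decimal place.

49.8 dB SPL

Remove the background by subtracting linear intensities:
L_src = 10·log₁₀(10^(51.8/10) − 10^(47.5/10)) = 10·log₁₀(95120) = 49.8 dB SPL.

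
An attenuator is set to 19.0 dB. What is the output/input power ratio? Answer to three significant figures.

Power ratio = 10^(dB/10).
10^(-19.0/10) = 10^(-1.900) = 0.0126.

0.0126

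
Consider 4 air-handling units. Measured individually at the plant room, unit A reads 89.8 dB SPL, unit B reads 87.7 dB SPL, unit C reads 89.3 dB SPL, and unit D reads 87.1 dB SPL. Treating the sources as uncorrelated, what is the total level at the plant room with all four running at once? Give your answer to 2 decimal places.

Uncorrelated sources add in intensity (power), not in dB.
L_total = 10·log₁₀(10^(89.8/10) + 10^(87.7/10) + 10^(89.3/10) + 10^(87.1/10)) = 10·log₁₀(2908000000) = 94.64 dB SPL.

94.64 dB SPL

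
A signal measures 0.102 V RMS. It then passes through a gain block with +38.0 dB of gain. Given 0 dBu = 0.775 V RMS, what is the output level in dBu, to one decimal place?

+20.4 dBu

Input level: 20·log₁₀(0.102/0.775) = -17.61 dBu.
Output: -17.61 + 38.0 = +20.4 dBu.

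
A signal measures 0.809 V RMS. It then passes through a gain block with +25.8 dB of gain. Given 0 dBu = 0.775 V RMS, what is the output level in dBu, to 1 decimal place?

+26.2 dBu

Input level: 20·log₁₀(0.809/0.775) = 0.37 dBu.
Output: 0.37 + 25.8 = +26.2 dBu.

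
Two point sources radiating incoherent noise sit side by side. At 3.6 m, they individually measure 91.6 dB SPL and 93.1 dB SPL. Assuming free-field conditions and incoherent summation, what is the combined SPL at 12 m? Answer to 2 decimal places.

84.97 dB SPL

Combined at 3.6 m: 10·log₁₀(10^(91.6/10)+10^(93.1/10)) = 95.425 dB SPL.
Then apply −20·log₁₀(12/3.6) = -10.458 dB → 84.97 dB SPL.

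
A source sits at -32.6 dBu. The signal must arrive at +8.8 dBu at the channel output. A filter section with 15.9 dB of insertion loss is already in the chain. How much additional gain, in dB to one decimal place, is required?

The required make-up gain is the shortfall in the dB sum.
G = +8.8 − (-32.6) + 15.9 = 57.3 dB.

57.3 dB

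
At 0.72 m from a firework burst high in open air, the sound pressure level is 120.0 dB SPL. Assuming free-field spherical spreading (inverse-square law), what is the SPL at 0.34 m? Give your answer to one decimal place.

Free-field point source: level drops by 20·log₁₀ of the distance ratio.
ΔL = −20·log₁₀(0.34/0.72) = 6.52 dB, so L₂ = 120.0 + (6.52) = 126.5 dB SPL.

126.5 dB SPL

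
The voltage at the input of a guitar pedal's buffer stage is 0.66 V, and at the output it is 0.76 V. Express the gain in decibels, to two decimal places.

Voltage ratio → dB uses the 20·log₁₀ form:
20·log₁₀(0.76/0.66) = 20·log₁₀(1.152) = 1.23 dB.

1.23 dB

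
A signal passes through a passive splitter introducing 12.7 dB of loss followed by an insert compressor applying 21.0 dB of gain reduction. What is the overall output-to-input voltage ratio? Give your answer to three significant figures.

0.0207

Net gain = (−12.7) + (−21.0) = -33.7 dB.
Voltage ratio = 10^(-33.7/20) = 0.0207.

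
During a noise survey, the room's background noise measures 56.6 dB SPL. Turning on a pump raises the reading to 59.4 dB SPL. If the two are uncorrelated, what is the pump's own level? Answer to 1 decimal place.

56.2 dB SPL

Remove the background by subtracting linear intensities:
L_src = 10·log₁₀(10^(59.4/10) − 10^(56.6/10)) = 10·log₁₀(413900) = 56.2 dB SPL.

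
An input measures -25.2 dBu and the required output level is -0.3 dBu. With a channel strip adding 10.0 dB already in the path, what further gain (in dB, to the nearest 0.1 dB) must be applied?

14.9 dB

The required make-up gain is the shortfall in the dB sum.
G = -0.3 − (-25.2) − 10.0 = 14.9 dB.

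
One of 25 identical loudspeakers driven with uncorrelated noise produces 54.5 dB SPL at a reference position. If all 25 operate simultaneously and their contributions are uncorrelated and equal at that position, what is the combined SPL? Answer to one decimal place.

68.5 dB SPL

25 equal incoherent sources raise the level by 10·log₁₀(25) = 13.98 dB.
L_total = 54.5 + 13.98 = 68.5 dB SPL.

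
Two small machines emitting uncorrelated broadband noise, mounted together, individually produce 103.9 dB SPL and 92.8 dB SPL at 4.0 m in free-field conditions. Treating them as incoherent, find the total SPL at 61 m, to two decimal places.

Combined at 4.0 m: 10·log₁₀(10^(103.9/10)+10^(92.8/10)) = 104.225 dB SPL.
Then apply −20·log₁₀(61/4.0) = -23.665 dB → 80.56 dB SPL.

80.56 dB SPL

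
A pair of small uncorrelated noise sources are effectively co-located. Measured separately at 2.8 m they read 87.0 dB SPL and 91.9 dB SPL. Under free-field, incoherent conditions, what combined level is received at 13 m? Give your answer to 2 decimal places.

79.78 dB SPL

Combined at 2.8 m: 10·log₁₀(10^(87.0/10)+10^(91.9/10)) = 93.118 dB SPL.
Then apply −20·log₁₀(13/2.8) = -13.336 dB → 79.78 dB SPL.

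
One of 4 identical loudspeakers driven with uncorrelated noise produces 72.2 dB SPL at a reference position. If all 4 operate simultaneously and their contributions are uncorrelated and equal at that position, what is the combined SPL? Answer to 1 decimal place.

78.2 dB SPL

4 equal incoherent sources raise the level by 10·log₁₀(4) = 6.02 dB.
L_total = 72.2 + 6.02 = 78.2 dB SPL.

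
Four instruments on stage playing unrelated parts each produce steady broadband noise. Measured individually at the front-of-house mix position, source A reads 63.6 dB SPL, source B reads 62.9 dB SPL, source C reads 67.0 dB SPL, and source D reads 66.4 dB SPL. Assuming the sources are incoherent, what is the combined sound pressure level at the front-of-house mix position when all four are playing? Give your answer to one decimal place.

Uncorrelated sources add in intensity (power), not in dB.
L_total = 10·log₁₀(10^(63.6/10) + 10^(62.9/10) + 10^(67.0/10) + 10^(66.4/10)) = 10·log₁₀(13620000) = 71.3 dB SPL.

71.3 dB SPL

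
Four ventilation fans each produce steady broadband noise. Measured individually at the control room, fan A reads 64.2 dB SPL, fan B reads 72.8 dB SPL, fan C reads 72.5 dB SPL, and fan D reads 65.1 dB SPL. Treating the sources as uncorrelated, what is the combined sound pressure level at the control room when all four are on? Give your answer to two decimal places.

76.30 dB SPL

Incoherent sources sum as intensities:
L_total = 10·log₁₀(10^(64.2/10) + 10^(72.8/10) + 10^(72.5/10) + 10^(65.1/10)) = 10·log₁₀(42700000) = 76.30 dB SPL.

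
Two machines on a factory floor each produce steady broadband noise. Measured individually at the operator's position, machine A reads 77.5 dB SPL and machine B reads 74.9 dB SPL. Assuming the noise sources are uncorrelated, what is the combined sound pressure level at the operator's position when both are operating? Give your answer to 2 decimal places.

Add the sources as powers (linear), then convert back to dB:
L_total = 10·log₁₀(10^(77.5/10) + 10^(74.9/10)) = 10·log₁₀(87140000) = 79.40 dB SPL.

79.40 dB SPL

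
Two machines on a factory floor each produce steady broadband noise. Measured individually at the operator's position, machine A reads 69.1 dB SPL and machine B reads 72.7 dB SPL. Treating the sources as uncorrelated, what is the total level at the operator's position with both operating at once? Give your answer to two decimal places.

Incoherent sources sum as intensities:
L_total = 10·log₁₀(10^(69.1/10) + 10^(72.7/10)) = 10·log₁₀(26750000) = 74.27 dB SPL.

74.27 dB SPL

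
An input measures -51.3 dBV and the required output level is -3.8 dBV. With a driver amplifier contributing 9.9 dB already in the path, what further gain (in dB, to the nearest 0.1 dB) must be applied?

The required make-up gain is the shortfall in the dB sum.
G = -3.8 − (-51.3) − 9.9 = 37.6 dB.

37.6 dB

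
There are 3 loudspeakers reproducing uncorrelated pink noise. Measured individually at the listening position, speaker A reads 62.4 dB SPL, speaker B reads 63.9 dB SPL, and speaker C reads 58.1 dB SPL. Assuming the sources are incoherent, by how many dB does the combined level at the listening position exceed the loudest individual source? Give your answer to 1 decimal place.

Incoherent sources sum as intensities:
L_total = 10·log₁₀(10^(62.4/10) + 10^(63.9/10) + 10^(58.1/10)) = 66.85 dB SPL.
Excess over the loudest (63.9 dB): 66.85 − 63.9 = 2.9 dB.

2.9 dB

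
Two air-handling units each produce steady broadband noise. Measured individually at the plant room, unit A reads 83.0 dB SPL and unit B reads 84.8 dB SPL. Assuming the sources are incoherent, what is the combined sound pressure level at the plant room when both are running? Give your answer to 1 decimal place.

Uncorrelated sources add in intensity (power), not in dB.
L_total = 10·log₁₀(10^(83.0/10) + 10^(84.8/10)) = 10·log₁₀(501500000) = 87.0 dB SPL.

87.0 dB SPL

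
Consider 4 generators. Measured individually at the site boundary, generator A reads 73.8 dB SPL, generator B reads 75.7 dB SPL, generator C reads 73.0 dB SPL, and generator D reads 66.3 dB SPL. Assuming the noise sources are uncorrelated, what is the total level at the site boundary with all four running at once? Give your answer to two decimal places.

79.31 dB SPL

Add the sources as powers (linear), then convert back to dB:
L_total = 10·log₁₀(10^(73.8/10) + 10^(75.7/10) + 10^(73.0/10) + 10^(66.3/10)) = 10·log₁₀(85360000) = 79.31 dB SPL.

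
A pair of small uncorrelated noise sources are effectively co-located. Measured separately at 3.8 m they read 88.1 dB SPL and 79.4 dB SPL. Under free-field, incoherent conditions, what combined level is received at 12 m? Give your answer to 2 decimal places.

Combined at 3.8 m: 10·log₁₀(10^(88.1/10)+10^(79.4/10)) = 88.650 dB SPL.
Then apply −20·log₁₀(12/3.8) = -9.988 dB → 78.66 dB SPL.

78.66 dB SPL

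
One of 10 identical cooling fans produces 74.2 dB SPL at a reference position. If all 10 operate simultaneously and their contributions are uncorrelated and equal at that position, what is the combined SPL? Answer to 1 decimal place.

10 equal incoherent sources raise the level by 10·log₁₀(10) = 10.00 dB.
L_total = 74.2 + 10.00 = 84.2 dB SPL.

84.2 dB SPL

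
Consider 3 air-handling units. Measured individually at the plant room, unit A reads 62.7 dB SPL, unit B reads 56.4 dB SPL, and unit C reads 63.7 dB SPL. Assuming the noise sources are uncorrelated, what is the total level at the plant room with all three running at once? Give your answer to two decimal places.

66.67 dB SPL

Incoherent sources sum as intensities:
L_total = 10·log₁₀(10^(62.7/10) + 10^(56.4/10) + 10^(63.7/10)) = 10·log₁₀(4643000) = 66.67 dB SPL.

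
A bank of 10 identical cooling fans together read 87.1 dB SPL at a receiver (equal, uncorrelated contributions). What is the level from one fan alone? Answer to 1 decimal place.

77.1 dB SPL

10 equal incoherent sources add 10·log₁₀(10) = 10.00 dB over one source.
L_one = 87.1 − 10.00 = 77.1 dB SPL.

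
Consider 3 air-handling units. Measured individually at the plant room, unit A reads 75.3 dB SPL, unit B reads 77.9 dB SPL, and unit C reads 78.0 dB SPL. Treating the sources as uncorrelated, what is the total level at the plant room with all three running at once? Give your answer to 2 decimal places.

82.00 dB SPL

Incoherent sources sum as intensities:
L_total = 10·log₁₀(10^(75.3/10) + 10^(77.9/10) + 10^(78.0/10)) = 10·log₁₀(158600000) = 82.00 dB SPL.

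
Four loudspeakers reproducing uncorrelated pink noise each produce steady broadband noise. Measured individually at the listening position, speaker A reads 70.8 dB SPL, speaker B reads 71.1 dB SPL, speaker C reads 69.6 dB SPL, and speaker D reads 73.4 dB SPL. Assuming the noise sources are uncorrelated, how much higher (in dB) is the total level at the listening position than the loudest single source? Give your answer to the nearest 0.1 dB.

Incoherent sources sum as intensities:
L_total = 10·log₁₀(10^(70.8/10) + 10^(71.1/10) + 10^(69.6/10) + 10^(73.4/10)) = 77.47 dB SPL.
Excess over the loudest (73.4 dB): 77.47 − 73.4 = 4.1 dB.

4.1 dB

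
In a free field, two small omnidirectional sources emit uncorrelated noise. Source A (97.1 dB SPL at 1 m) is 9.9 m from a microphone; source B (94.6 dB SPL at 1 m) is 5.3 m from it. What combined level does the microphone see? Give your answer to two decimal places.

81.90 dB SPL

At the listener: L_A = 97.1 − 20·log₁₀(9.9) = 77.187 dB; L_B = 94.6 − 20·log₁₀(5.3) = 80.114 dB.
Combined: 10·log₁₀(10^(77.187/10)+10^(80.114/10)) = 81.90 dB SPL.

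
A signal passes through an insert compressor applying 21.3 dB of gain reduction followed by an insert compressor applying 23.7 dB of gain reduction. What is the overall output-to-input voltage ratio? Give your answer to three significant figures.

0.00562

Net gain = (−21.3) + (−23.7) = -45.0 dB.
Voltage ratio = 10^(-45.0/20) = 0.00562.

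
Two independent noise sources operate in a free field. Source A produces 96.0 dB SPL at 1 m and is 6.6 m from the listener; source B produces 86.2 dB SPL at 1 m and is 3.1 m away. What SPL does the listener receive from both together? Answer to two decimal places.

81.30 dB SPL

At the listener: L_A = 96.0 − 20·log₁₀(6.6) = 79.609 dB; L_B = 86.2 − 20·log₁₀(3.1) = 76.373 dB.
Combined: 10·log₁₀(10^(79.609/10)+10^(76.373/10)) = 81.30 dB SPL.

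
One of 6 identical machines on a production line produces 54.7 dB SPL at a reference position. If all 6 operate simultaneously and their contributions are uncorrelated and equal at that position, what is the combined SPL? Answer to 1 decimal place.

6 equal incoherent sources raise the level by 10·log₁₀(6) = 7.78 dB.
L_total = 54.7 + 7.78 = 62.5 dB SPL.

62.5 dB SPL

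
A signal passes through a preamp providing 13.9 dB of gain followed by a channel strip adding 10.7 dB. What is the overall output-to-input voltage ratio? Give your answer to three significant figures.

Net gain = 13.9 + 10.7 = 24.6 dB.
Voltage ratio = 10^(24.6/20) = 17.0.

17.0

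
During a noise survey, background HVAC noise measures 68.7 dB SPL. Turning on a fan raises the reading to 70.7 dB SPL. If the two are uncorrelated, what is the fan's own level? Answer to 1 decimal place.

Subtract intensities: L_src = 10·log₁₀(10^(L_total/10) − 10^(L_bg/10)).
L_src = 10·log₁₀(10^(70.7/10) − 10^(68.7/10)) = 10·log₁₀(4336000) = 66.4 dB SPL.

66.4 dB SPL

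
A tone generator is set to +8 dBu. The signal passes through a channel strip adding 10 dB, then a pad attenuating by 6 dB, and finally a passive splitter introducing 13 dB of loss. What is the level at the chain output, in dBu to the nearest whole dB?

-1 dBu

In dB, series stages simply add:
+8 + 10 − 6 − 13 = -1 dBu.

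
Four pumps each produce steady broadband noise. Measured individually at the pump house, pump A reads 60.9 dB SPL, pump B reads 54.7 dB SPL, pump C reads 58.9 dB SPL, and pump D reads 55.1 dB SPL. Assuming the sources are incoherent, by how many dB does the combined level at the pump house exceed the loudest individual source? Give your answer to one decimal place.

Add the sources as powers (linear), then convert back to dB:
L_total = 10·log₁₀(10^(60.9/10) + 10^(54.7/10) + 10^(58.9/10) + 10^(55.1/10)) = 64.19 dB SPL.
Excess over the loudest (60.9 dB): 64.19 − 60.9 = 3.3 dB.

3.3 dB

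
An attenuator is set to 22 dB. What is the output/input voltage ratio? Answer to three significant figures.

0.0794

Voltage ratio = 10^(dB/20).
10^(-22/20) = 10^(-1.100) = 0.0794.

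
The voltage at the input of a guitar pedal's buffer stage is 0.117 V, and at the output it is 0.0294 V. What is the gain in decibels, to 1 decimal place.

-12.0 dB

For a voltage ratio, dB = 20·log₁₀(V₂/V₁).
20·log₁₀(0.0294/0.117) = 20·log₁₀(0.2513) = -12.0 dB.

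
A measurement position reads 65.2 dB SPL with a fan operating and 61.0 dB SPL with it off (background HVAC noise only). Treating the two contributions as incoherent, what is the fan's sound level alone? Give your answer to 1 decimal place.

63.1 dB SPL

Subtract intensities: L_src = 10·log₁₀(10^(L_total/10) − 10^(L_bg/10)).
L_src = 10·log₁₀(10^(65.2/10) − 10^(61.0/10)) = 10·log₁₀(2052000) = 63.1 dB SPL.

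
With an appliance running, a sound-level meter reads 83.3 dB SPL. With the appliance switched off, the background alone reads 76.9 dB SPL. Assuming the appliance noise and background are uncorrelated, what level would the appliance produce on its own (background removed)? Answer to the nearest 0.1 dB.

Subtract intensities: L_src = 10·log₁₀(10^(L_total/10) − 10^(L_bg/10)).
L_src = 10·log₁₀(10^(83.3/10) − 10^(76.9/10)) = 10·log₁₀(164800000) = 82.2 dB SPL.

82.2 dB SPL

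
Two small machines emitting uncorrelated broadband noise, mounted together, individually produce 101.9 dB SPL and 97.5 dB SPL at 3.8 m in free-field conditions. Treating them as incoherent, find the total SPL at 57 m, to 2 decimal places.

79.72 dB SPL

Combined at 3.8 m: 10·log₁₀(10^(101.9/10)+10^(97.5/10)) = 103.245 dB SPL.
Then apply −20·log₁₀(57/3.8) = -23.522 dB → 79.72 dB SPL.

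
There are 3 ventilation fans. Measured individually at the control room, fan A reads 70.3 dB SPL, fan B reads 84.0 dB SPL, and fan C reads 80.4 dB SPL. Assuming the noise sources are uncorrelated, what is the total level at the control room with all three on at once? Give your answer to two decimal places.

Add the sources as powers (linear), then convert back to dB:
L_total = 10·log₁₀(10^(70.3/10) + 10^(84.0/10) + 10^(80.4/10)) = 10·log₁₀(371600000) = 85.70 dB SPL.

85.70 dB SPL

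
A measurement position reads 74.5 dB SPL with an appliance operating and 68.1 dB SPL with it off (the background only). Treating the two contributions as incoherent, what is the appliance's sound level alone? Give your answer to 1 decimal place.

Background correction is a power subtraction:
L_src = 10·log₁₀(10^(74.5/10) − 10^(68.1/10)) = 10·log₁₀(21730000) = 73.4 dB SPL.

73.4 dB SPL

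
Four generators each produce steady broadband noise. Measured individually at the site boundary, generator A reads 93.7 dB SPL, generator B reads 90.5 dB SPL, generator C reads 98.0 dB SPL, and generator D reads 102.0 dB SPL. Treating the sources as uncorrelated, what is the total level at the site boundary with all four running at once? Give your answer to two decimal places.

104.09 dB SPL

Add the sources as powers (linear), then convert back to dB:
L_total = 10·log₁₀(10^(93.7/10) + 10^(90.5/10) + 10^(98.0/10) + 10^(102.0/10)) = 10·log₁₀(25625000000) = 104.09 dB SPL.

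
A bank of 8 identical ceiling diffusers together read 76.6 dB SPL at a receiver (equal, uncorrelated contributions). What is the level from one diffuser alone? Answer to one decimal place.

67.6 dB SPL

8 equal incoherent sources add 10·log₁₀(8) = 9.03 dB over one source.
L_one = 76.6 − 9.03 = 67.6 dB SPL.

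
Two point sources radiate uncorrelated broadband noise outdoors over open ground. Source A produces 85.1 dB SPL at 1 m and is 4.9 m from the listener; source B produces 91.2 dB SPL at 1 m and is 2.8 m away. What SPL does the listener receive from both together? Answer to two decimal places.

At the listener: L_A = 85.1 − 20·log₁₀(4.9) = 71.296 dB; L_B = 91.2 − 20·log₁₀(2.8) = 82.257 dB.
Combined: 10·log₁₀(10^(71.296/10)+10^(82.257/10)) = 82.59 dB SPL.

82.59 dB SPL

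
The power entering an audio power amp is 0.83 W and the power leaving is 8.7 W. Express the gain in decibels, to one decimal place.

Power ratio → dB uses the 10·log₁₀ form:
10·log₁₀(8.7/0.83) = 10·log₁₀(10.48) = 10.2 dB.

10.2 dB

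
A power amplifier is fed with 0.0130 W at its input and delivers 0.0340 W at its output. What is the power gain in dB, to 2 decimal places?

Power is a power quantity, so gain = 10·log₁₀(P_out/P_in).
10·log₁₀(0.0340/0.0130) = 10·log₁₀(2.615) = 4.18 dB.

4.18 dB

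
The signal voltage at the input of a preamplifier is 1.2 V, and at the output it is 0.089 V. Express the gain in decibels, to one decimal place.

-22.6 dB

Voltage is an amplitude quantity, so gain = 20·log₁₀(V_out/V_in).
20·log₁₀(0.089/1.2) = 20·log₁₀(0.07417) = -22.6 dB.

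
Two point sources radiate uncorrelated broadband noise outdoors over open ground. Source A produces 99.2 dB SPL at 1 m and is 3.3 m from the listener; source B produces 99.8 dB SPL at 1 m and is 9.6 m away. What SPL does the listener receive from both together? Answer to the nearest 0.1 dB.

At the listener: L_A = 99.2 − 20·log₁₀(3.3) = 88.83 dB; L_B = 99.8 − 20·log₁₀(9.6) = 80.15 dB.
Combined: 10·log₁₀(10^(88.83/10)+10^(80.15/10)) = 89.4 dB SPL.

89.4 dB SPL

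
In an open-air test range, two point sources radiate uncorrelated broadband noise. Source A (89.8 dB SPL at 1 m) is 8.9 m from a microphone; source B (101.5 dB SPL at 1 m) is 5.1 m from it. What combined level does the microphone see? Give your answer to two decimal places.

At the listener: L_A = 89.8 − 20·log₁₀(8.9) = 70.812 dB; L_B = 101.5 − 20·log₁₀(5.1) = 87.349 dB.
Combined: 10·log₁₀(10^(70.812/10)+10^(87.349/10)) = 87.44 dB SPL.

87.44 dB SPL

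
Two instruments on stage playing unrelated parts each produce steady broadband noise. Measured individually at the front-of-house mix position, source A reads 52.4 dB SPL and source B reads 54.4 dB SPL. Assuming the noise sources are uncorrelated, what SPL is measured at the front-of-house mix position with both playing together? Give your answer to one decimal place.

56.5 dB SPL

Add the sources as powers (linear), then convert back to dB:
L_total = 10·log₁₀(10^(52.4/10) + 10^(54.4/10)) = 10·log₁₀(449200) = 56.5 dB SPL.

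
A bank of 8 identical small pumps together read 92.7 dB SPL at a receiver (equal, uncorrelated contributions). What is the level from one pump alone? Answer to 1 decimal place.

83.7 dB SPL

8 equal incoherent sources add 10·log₁₀(8) = 9.03 dB over one source.
L_one = 92.7 − 9.03 = 83.7 dB SPL.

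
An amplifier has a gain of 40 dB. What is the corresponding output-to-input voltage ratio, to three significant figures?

100

Voltage ratio = 10^(dB/20).
10^(40/20) = 10^(2.000) = 100.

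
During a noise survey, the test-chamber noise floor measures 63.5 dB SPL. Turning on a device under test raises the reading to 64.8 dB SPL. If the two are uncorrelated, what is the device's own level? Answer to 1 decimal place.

58.9 dB SPL

Remove the background by subtracting linear intensities:
L_src = 10·log₁₀(10^(64.8/10) − 10^(63.5/10)) = 10·log₁₀(781200) = 58.9 dB SPL.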